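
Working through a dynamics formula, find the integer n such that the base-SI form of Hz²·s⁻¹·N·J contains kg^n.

2

Hz = 1/s = s⁻¹ (frequency is cycles per second).
So Hz² = s⁻².
N = kg·m/s² = kg·m·s⁻² (force = mass × acceleration).
J = N·m (work = force × distance),
    = kg·m²·s⁻².
Combining: Hz²·s⁻¹·N·J = s⁻² · s⁻¹ · (kg·m·s⁻²) · (kg·m²·s⁻²) = kg²·m³·s⁻⁷.
The exponent of kg is 2.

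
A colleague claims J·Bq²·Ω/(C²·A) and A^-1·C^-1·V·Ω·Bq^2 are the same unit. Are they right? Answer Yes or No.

Yes

Left side:
  J = N·m (work = force × distance),
      = kg·m²·s⁻².
  Bq = 1/s = s⁻¹ (activity is decays per second).
  So Bq² = s⁻².
  C = A·s = s·A (charge = current × time).
  So C⁻² = s⁻²·A⁻².
  Ω = V/A (resistance = voltage per current),
      = kg·m²·s⁻³·A⁻².
  Combining: J·Bq²·C⁻²·Ω·A⁻¹ = (kg·m²·s⁻²) · s⁻² · (s⁻²·A⁻²) · (kg·m²·s⁻³·A⁻²) · A⁻¹ = kg²·m⁴·s⁻⁹·A⁻⁵.
Right side:
  C = A·s = s·A (charge = current × time).
  So C⁻¹ = s⁻¹·A⁻¹.
  V = W/A (potential = power per current),
      = kg·m²·s⁻³·A⁻¹.
  Ω = V/A (resistance = voltage per current),
      = kg·m²·s⁻³·A⁻².
  Bq = 1/s = s⁻¹ (activity is decays per second).
  So Bq² = s⁻².
  Combining: A⁻¹·C⁻¹·V·Ω·Bq² = A⁻¹ · (s⁻¹·A⁻¹) · (kg·m²·s⁻³·A⁻¹) · (kg·m²·s⁻³·A⁻²) · s⁻² = kg²·m⁴·s⁻⁹·A⁻⁵.
Both reduce to kg²·m⁴·s⁻⁹·A⁻⁵.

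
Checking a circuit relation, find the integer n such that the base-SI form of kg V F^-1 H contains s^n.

-9

V = W/A (potential = power per current),
    = kg·m²·s⁻³·A⁻¹.
F = C/V (capacitance = charge per voltage),
    = A·s/(kg·m²·s⁻³·A⁻¹) (substituting C and V),
    = kg⁻¹·m⁻²·s⁴·A².
So F⁻¹ = kg·m²·s⁻⁴·A⁻².
H = Wb/A (inductance = flux per current),
    = kg·m²·s⁻²·A⁻².
Combining: kg·V·F⁻¹·H = kg · (kg·m²·s⁻³·A⁻¹) · (kg·m²·s⁻⁴·A⁻²) · (kg·m²·s⁻²·A⁻²) = kg⁴·m⁶·s⁻⁹·A⁻⁵.
The exponent of s is -9.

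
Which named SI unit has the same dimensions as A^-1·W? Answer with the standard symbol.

W = J/s (power = energy per time),
    = kg·m²·s⁻³.
Combining: A⁻¹·W = A⁻¹ · (kg·m²·s⁻³) = kg·m²·s⁻³·A⁻¹.
kg·m²·s⁻³·A⁻¹ is the base-SI form of the volt.

V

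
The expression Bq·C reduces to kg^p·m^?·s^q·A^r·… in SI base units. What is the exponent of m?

0

Bq = s⁻¹.
C = s·A.
Combining: Bq·C = s⁻¹ · (s·A) = A.
The exponent of m is 0.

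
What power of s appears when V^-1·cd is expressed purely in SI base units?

V = W/A (potential = power per current),
    = kg·m²·s⁻³·A⁻¹.
So V⁻¹ = kg⁻¹·m⁻²·s³·A.
Combining: V⁻¹·cd = (kg⁻¹·m⁻²·s³·A) · cd = kg⁻¹·m⁻²·s³·A·cd.
The exponent of s is 3.

3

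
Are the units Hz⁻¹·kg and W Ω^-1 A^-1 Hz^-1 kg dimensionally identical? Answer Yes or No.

No

Left side:
  Hz = 1/s = s⁻¹ (frequency is cycles per second).
  So Hz⁻¹ = s.
  Combining: Hz⁻¹·kg = s · kg = kg·s.
Right side:
  W = J/s (power = energy per time),
      = kg·m²·s⁻³.
  Ω = V/A (resistance = voltage per current),
      = kg·m²·s⁻³·A⁻².
  So Ω⁻¹ = kg⁻¹·m⁻²·s³·A².
  Hz = 1/s = s⁻¹ (frequency is cycles per second).
  So Hz⁻¹ = s.
  Combining: W·Ω⁻¹·A⁻¹·Hz⁻¹·kg = (kg·m²·s⁻³) · (kg⁻¹·m⁻²·s³·A²) · A⁻¹ · s · kg = kg·s·A.
Left is kg·s; right is kg·s·A — different.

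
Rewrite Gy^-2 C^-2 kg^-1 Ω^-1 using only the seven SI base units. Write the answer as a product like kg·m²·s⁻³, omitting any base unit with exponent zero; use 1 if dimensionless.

kg⁻²·m⁻⁶·s⁵

Gy = m²·s⁻².
So Gy⁻² = m⁻⁴·s⁴.
C = s·A.
So C⁻² = s⁻²·A⁻².
Ω = kg·m²·s⁻³·A⁻².
So Ω⁻¹ = kg⁻¹·m⁻²·s³·A².
Combining: Gy⁻²·C⁻²·kg⁻¹·Ω⁻¹ = (m⁻⁴·s⁴) · (s⁻²·A⁻²) · kg⁻¹ · (kg⁻¹·m⁻²·s³·A²) = kg⁻²·m⁻⁶·s⁵.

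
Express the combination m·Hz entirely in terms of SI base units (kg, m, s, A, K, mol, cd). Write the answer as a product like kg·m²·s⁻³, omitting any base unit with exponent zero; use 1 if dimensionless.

Hz = s⁻¹.
Combining: m·Hz = m · s⁻¹ = m·s⁻¹.

m·s⁻¹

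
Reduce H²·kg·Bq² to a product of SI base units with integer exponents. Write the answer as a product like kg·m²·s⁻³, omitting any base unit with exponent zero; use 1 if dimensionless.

kg³·m⁴·s⁻⁶·A⁻⁴

H = Wb/A (inductance = flux per current),
    = kg·m²·s⁻²·A⁻².
So H² = kg²·m⁴·s⁻⁴·A⁻⁴.
Bq = 1/s = s⁻¹ (activity is decays per second).
So Bq² = s⁻².
Combining: H²·kg·Bq² = (kg²·m⁴·s⁻⁴·A⁻⁴) · kg · s⁻² = kg³·m⁴·s⁻⁶·A⁻⁴.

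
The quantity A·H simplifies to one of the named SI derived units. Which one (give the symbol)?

H = kg·m²·s⁻²·A⁻².
Combining: A·H = A · (kg·m²·s⁻²·A⁻²) = kg·m²·s⁻²·A⁻¹.
kg·m²·s⁻²·A⁻¹ is the base-SI form of the weber.

Wb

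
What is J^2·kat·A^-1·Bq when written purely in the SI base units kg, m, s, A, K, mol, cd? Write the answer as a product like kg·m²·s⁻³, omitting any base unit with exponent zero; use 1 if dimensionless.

J = N·m (work = force × distance),
    = kg·m²·s⁻².
So J² = kg²·m⁴·s⁻⁴.
kat = mol/s = s⁻¹·mol (catalytic activity).
Bq = 1/s = s⁻¹ (activity is decays per second).
Combining: J²·kat·A⁻¹·Bq = (kg²·m⁴·s⁻⁴) · (s⁻¹·mol) · A⁻¹ · s⁻¹ = kg²·m⁴·s⁻⁶·A⁻¹·mol.

kg²·m⁴·s⁻⁶·A⁻¹·mol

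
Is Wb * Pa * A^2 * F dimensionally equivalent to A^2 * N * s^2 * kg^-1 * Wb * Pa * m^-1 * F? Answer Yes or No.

Yes

Left side:
  Wb = kg·m²·s⁻²·A⁻¹.
  Pa = kg·m⁻¹·s⁻².
  F = kg⁻¹·m⁻²·s⁴·A².
  Combining: Wb·Pa·A²·F = (kg·m²·s⁻²·A⁻¹) · (kg·m⁻¹·s⁻²) · A² · (kg⁻¹·m⁻²·s⁴·A²) = kg·m⁻¹·A³.
Right side:
  N = kg·m·s⁻².
  Wb = kg·m²·s⁻²·A⁻¹.
  Pa = kg·m⁻¹·s⁻².
  F = kg⁻¹·m⁻²·s⁴·A².
  Combining: A²·N·s²·kg⁻¹·Wb·Pa·m⁻¹·F = A² · (kg·m·s⁻²) · s² · kg⁻¹ · (kg·m²·s⁻²·A⁻¹) · (kg·m⁻¹·s⁻²) · m⁻¹ · (kg⁻¹·m⁻²·s⁴·A²) = kg·m⁻¹·A³.
Both reduce to kg·m⁻¹·A³.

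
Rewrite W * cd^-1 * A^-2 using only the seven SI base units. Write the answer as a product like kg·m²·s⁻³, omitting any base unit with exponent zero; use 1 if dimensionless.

W = J/s (power = energy per time),
    = kg·m²·s⁻³.
Combining: W·cd⁻¹·A⁻² = (kg·m²·s⁻³) · cd⁻¹ · A⁻² = kg·m²·s⁻³·A⁻²·cd⁻¹.

kg·m²·s⁻³·A⁻²·cd⁻¹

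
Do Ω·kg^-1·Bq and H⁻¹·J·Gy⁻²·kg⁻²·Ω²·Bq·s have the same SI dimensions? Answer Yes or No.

Left side:
  Ω = kg·m²·s⁻³·A⁻².
  Bq = s⁻¹.
  Combining: Ω·kg⁻¹·Bq = (kg·m²·s⁻³·A⁻²) · kg⁻¹ · s⁻¹ = m²·s⁻⁴·A⁻².
Right side:
  H = Wb/A (inductance = flux per current),
      = kg·m²·s⁻²·A⁻².
  So H⁻¹ = kg⁻¹·m⁻²·s²·A².
  J = N·m (work = force × distance),
      = kg·m²·s⁻².
  Gy = J/kg (absorbed dose = energy per mass),
      = m²·s⁻².
  So Gy⁻² = m⁻⁴·s⁴.
  Ω = V/A (resistance = voltage per current),
      = kg·m²·s⁻³·A⁻².
  So Ω² = kg²·m⁴·s⁻⁶·A⁻⁴.
  Bq = 1/s = s⁻¹ (activity is decays per second).
  Combining: H⁻¹·J·Gy⁻²·kg⁻²·Ω²·Bq·s = (kg⁻¹·m⁻²·s²·A²) · (kg·m²·s⁻²) · (m⁻⁴·s⁴) · kg⁻² · (kg²·m⁴·s⁻⁶·A⁻⁴) · s⁻¹ · s = s⁻²·A⁻².
Left is m²·s⁻⁴·A⁻²; right is s⁻²·A⁻² — different.

No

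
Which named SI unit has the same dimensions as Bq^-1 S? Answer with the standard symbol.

F

Bq = 1/s = s⁻¹ (activity is decays per second).
So Bq⁻¹ = s.
S = 1/Ω (conductance is reciprocal resistance),
    = kg⁻¹·m⁻²·s³·A².
Combining: Bq⁻¹·S = s · (kg⁻¹·m⁻²·s³·A²) = kg⁻¹·m⁻²·s⁴·A².
kg⁻¹·m⁻²·s⁴·A² is the base-SI form of the farad.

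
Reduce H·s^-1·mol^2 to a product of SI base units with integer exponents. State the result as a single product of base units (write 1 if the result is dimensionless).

kg·m²·s⁻³·A⁻²·mol²

H = kg·m²·s⁻²·A⁻².
Combining: H·s⁻¹·mol² = (kg·m²·s⁻²·A⁻²) · s⁻¹ · mol² = kg·m²·s⁻³·A⁻²·mol².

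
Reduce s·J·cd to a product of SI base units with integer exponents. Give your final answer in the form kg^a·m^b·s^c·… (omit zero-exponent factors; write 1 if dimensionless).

J = N·m (work = force × distance),
    = kg·m²·s⁻².
Combining: s·J·cd = s · (kg·m²·s⁻²) · cd = kg·m²·s⁻¹·cd.

kg·m²·s⁻¹·cd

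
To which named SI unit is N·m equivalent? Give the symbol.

J

N = kg·m·s⁻².
Combining: N·m = (kg·m·s⁻²) · m = kg·m²·s⁻².
kg·m²·s⁻² is the base-SI form of the joule.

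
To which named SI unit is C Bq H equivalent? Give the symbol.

Wb

C = A·s = s·A (charge = current × time).
Bq = 1/s = s⁻¹ (activity is decays per second).
H = Wb/A (inductance = flux per current),
    = kg·m²·s⁻²·A⁻².
Combining: C·Bq·H = (s·A) · s⁻¹ · (kg·m²·s⁻²·A⁻²) = kg·m²·s⁻²·A⁻¹.
kg·m²·s⁻²·A⁻¹ is the base-SI form of the weber.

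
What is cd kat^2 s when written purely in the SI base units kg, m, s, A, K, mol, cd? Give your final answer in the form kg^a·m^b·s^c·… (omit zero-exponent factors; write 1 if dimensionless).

kat = mol/s = s⁻¹·mol (catalytic activity).
So kat² = s⁻²·mol².
Combining: cd·kat²·s = cd · (s⁻²·mol²) · s = s⁻¹·mol²·cd.

s⁻¹·mol²·cd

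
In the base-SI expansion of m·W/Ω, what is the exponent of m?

1

Ω = V/A (resistance = voltage per current),
    = kg·m²·s⁻³·A⁻².
So Ω⁻¹ = kg⁻¹·m⁻²·s³·A².
W = J/s (power = energy per time),
    = kg·m²·s⁻³.
Combining: Ω⁻¹·m·W = (kg⁻¹·m⁻²·s³·A²) · m · (kg·m²·s⁻³) = m·A².
The exponent of m is 1.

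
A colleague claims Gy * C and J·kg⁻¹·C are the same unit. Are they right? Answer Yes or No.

Left side:
  Gy = m²·s⁻².
  C = s·A.
  Combining: Gy·C = (m²·s⁻²) · (s·A) = m²·s⁻¹·A.
Right side:
  J = N·m (work = force × distance),
      = kg·m²·s⁻².
  C = A·s = s·A (charge = current × time).
  Combining: J·kg⁻¹·C = (kg·m²·s⁻²) · kg⁻¹ · (s·A) = m²·s⁻¹·A.
Both reduce to m²·s⁻¹·A.

Yes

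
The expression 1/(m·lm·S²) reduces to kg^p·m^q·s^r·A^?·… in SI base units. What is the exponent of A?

lm = cd·sr = cd (luminous flux; sr is dimensionless).
So lm⁻¹ = cd⁻¹.
S = 1/Ω (conductance is reciprocal resistance),
    = kg⁻¹·m⁻²·s³·A².
So S⁻² = kg²·m⁴·s⁻⁶·A⁻⁴.
Combining: m⁻¹·lm⁻¹·S⁻² = m⁻¹ · cd⁻¹ · (kg²·m⁴·s⁻⁶·A⁻⁴) = kg²·m³·s⁻⁶·A⁻⁴·cd⁻¹.
The exponent of A is -4.

-4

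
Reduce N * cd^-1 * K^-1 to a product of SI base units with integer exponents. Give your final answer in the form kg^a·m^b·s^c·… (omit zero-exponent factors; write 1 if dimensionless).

kg·m·s⁻²·K⁻¹·cd⁻¹

N = kg·m/s² = kg·m·s⁻² (force = mass × acceleration).
Combining: N·cd⁻¹·K⁻¹ = (kg·m·s⁻²) · cd⁻¹ · K⁻¹ = kg·m·s⁻²·K⁻¹·cd⁻¹.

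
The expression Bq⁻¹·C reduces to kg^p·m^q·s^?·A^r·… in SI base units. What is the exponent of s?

2

Bq = 1/s = s⁻¹ (activity is decays per second).
So Bq⁻¹ = s.
C = A·s = s·A (charge = current × time).
Combining: Bq⁻¹·C = s · (s·A) = s²·A.
The exponent of s is 2.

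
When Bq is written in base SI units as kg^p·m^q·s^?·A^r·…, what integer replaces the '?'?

Bq = s⁻¹.
The exponent of s is -1.

-1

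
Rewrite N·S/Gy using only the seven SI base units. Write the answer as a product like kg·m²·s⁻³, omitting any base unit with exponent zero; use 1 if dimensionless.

N = kg·m/s² = kg·m·s⁻² (force = mass × acceleration).
Gy = J/kg (absorbed dose = energy per mass),
    = m²·s⁻².
So Gy⁻¹ = m⁻²·s².
S = 1/Ω (conductance is reciprocal resistance),
    = kg⁻¹·m⁻²·s³·A².
Combining: N·Gy⁻¹·S = (kg·m·s⁻²) · (m⁻²·s²) · (kg⁻¹·m⁻²·s³·A²) = m⁻³·s³·A².

m⁻³·s³·A²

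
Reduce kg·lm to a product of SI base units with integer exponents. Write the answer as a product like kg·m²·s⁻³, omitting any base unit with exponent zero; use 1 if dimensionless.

lm = cd·sr = cd (luminous flux; sr is dimensionless).
Combining: kg·lm = kg · cd = kg·cd.

kg·cd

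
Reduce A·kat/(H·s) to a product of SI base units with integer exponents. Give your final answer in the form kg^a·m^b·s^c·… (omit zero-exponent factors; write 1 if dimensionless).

H = kg·m²·s⁻²·A⁻².
So H⁻¹ = kg⁻¹·m⁻²·s²·A².
kat = s⁻¹·mol.
Combining: A·H⁻¹·kat·s⁻¹ = A · (kg⁻¹·m⁻²·s²·A²) · (s⁻¹·mol) · s⁻¹ = kg⁻¹·m⁻²·A³·mol.

kg⁻¹·m⁻²·A³·mol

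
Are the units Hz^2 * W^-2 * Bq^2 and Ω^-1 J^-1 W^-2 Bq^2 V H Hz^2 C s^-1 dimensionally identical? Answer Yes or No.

Left side:
  Hz = s⁻¹.
  So Hz² = s⁻².
  W = kg·m²·s⁻³.
  So W⁻² = kg⁻²·m⁻⁴·s⁶.
  Bq = s⁻¹.
  So Bq² = s⁻².
  Combining: Hz²·W⁻²·Bq² = s⁻² · (kg⁻²·m⁻⁴·s⁶) · s⁻² = kg⁻²·m⁻⁴·s².
Right side:
  Ω = V/A (resistance = voltage per current),
      = kg·m²·s⁻³·A⁻².
  So Ω⁻¹ = kg⁻¹·m⁻²·s³·A².
  J = N·m (work = force × distance),
      = kg·m²·s⁻².
  So J⁻¹ = kg⁻¹·m⁻²·s².
  W = J/s (power = energy per time),
      = kg·m²·s⁻³.
  So W⁻² = kg⁻²·m⁻⁴·s⁶.
  Bq = 1/s = s⁻¹ (activity is decays per second).
  So Bq² = s⁻².
  V = W/A (potential = power per current),
      = kg·m²·s⁻³·A⁻¹.
  H = Wb/A (inductance = flux per current),
      = kg·m²·s⁻²·A⁻².
  Hz = 1/s = s⁻¹ (frequency is cycles per second).
  So Hz² = s⁻².
  C = A·s = s·A (charge = current × time).
  Combining: Ω⁻¹·J⁻¹·W⁻²·Bq²·V·H·Hz²·C·s⁻¹ = (kg⁻¹·m⁻²·s³·A²) · (kg⁻¹·m⁻²·s²) · (kg⁻²·m⁻⁴·s⁶) · s⁻² · (kg·m²·s⁻³·A⁻¹) · (kg·m²·s⁻²·A⁻²) · s⁻² · (s·A) · s⁻¹ = kg⁻²·m⁻⁴·s².
Both reduce to kg⁻²·m⁻⁴·s².

Yes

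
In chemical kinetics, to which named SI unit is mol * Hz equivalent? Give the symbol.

Hz = 1/s = s⁻¹ (frequency is cycles per second).
Combining: mol·Hz = mol · s⁻¹ = s⁻¹·mol.
s⁻¹·mol is the base-SI form of the katal.

kat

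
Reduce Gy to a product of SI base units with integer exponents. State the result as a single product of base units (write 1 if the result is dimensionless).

Gy = m²·s⁻².

m²·s⁻²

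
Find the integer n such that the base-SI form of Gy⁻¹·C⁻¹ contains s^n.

1

Gy = J/kg (absorbed dose = energy per mass),
    = m²·s⁻².
So Gy⁻¹ = m⁻²·s².
C = A·s = s·A (charge = current × time).
So C⁻¹ = s⁻¹·A⁻¹.
Combining: Gy⁻¹·C⁻¹ = (m⁻²·s²) · (s⁻¹·A⁻¹) = m⁻²·s·A⁻¹.
The exponent of s is 1.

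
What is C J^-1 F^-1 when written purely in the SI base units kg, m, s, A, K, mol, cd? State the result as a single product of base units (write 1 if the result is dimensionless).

s⁻¹·A⁻¹

C = A·s = s·A (charge = current × time).
J = N·m (work = force × distance),
    = kg·m²·s⁻².
So J⁻¹ = kg⁻¹·m⁻²·s².
F = C/V (capacitance = charge per voltage),
    = A·s/(kg·m²·s⁻³·A⁻¹) (substituting C and V),
    = kg⁻¹·m⁻²·s⁴·A².
So F⁻¹ = kg·m²·s⁻⁴·A⁻².
Combining: C·J⁻¹·F⁻¹ = (s·A) · (kg⁻¹·m⁻²·s²) · (kg·m²·s⁻⁴·A⁻²) = s⁻¹·A⁻¹.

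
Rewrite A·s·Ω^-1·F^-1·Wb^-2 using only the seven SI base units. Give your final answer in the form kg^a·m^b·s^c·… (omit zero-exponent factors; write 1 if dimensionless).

kg⁻²·m⁻⁴·s⁴·A³

Ω = kg·m²·s⁻³·A⁻².
So Ω⁻¹ = kg⁻¹·m⁻²·s³·A².
F = kg⁻¹·m⁻²·s⁴·A².
So F⁻¹ = kg·m²·s⁻⁴·A⁻².
Wb = kg·m²·s⁻²·A⁻¹.
So Wb⁻² = kg⁻²·m⁻⁴·s⁴·A².
Combining: A·s·Ω⁻¹·F⁻¹·Wb⁻² = A · s · (kg⁻¹·m⁻²·s³·A²) · (kg·m²·s⁻⁴·A⁻²) · (kg⁻²·m⁻⁴·s⁴·A²) = kg⁻²·m⁻⁴·s⁴·A³.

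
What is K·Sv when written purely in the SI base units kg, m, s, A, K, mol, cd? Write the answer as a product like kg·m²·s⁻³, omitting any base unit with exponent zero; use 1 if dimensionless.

m²·s⁻²·K

Sv = m²·s⁻².
Combining: K·Sv = K · (m²·s⁻²) = m²·s⁻²·K.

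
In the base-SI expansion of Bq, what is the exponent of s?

Bq = s⁻¹.
The exponent of s is -1.

-1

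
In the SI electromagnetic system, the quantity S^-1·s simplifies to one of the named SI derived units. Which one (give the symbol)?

H

S = 1/Ω (conductance is reciprocal resistance),
    = kg⁻¹·m⁻²·s³·A².
So S⁻¹ = kg·m²·s⁻³·A⁻².
Combining: S⁻¹·s = (kg·m²·s⁻³·A⁻²) · s = kg·m²·s⁻²·A⁻².
kg·m²·s⁻²·A⁻² is the base-SI form of the henry.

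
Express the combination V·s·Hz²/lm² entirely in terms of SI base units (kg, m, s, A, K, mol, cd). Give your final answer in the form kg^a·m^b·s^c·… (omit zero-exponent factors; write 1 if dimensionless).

kg·m²·s⁻⁴·A⁻¹·cd⁻²

V = kg·m²·s⁻³·A⁻¹.
Hz = s⁻¹.
So Hz² = s⁻².
lm = cd.
So lm⁻² = cd⁻².
Combining: V·s·Hz²·lm⁻² = (kg·m²·s⁻³·A⁻¹) · s · s⁻² · cd⁻² = kg·m²·s⁻⁴·A⁻¹·cd⁻².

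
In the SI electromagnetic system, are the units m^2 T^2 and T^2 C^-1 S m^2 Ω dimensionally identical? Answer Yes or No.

No

Left side:
  T = Wb/m² (flux density = flux per area),
      = kg·s⁻²·A⁻¹.
  So T² = kg²·s⁻⁴·A⁻².
  Combining: m²·T² = m² · (kg²·s⁻⁴·A⁻²) = kg²·m²·s⁻⁴·A⁻².
Right side:
  T = Wb/m² (flux density = flux per area),
      = kg·s⁻²·A⁻¹.
  So T² = kg²·s⁻⁴·A⁻².
  C = A·s = s·A (charge = current × time).
  So C⁻¹ = s⁻¹·A⁻¹.
  S = 1/Ω (conductance is reciprocal resistance),
      = kg⁻¹·m⁻²·s³·A².
  Ω = V/A (resistance = voltage per current),
      = kg·m²·s⁻³·A⁻².
  Combining: T²·C⁻¹·S·m²·Ω = (kg²·s⁻⁴·A⁻²) · (s⁻¹·A⁻¹) · (kg⁻¹·m⁻²·s³·A²) · m² · (kg·m²·s⁻³·A⁻²) = kg²·m²·s⁻⁵·A⁻³.
Left is kg²·m²·s⁻⁴·A⁻²; right is kg²·m²·s⁻⁵·A⁻³ — different.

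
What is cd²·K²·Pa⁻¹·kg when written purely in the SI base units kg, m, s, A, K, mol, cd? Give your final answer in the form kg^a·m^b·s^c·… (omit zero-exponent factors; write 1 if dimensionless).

Pa = kg·m⁻¹·s⁻².
So Pa⁻¹ = kg⁻¹·m·s².
Combining: cd²·K²·Pa⁻¹·kg = cd² · K² · (kg⁻¹·m·s²) · kg = m·s²·K²·cd².

m·s²·K²·cd²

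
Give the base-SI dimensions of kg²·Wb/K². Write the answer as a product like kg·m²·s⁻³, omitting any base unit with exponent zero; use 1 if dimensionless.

kg³·m²·s⁻²·A⁻¹·K⁻²

Wb = V·s (flux: a volt is a weber per second),
    = kg·m²·s⁻²·A⁻¹.
Combining: kg²·Wb·K⁻² = kg² · (kg·m²·s⁻²·A⁻¹) · K⁻² = kg³·m²·s⁻²·A⁻¹·K⁻².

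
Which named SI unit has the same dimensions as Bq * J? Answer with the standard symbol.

Bq = 1/s = s⁻¹ (activity is decays per second).
J = N·m (work = force × distance),
    = kg·m²·s⁻².
Combining: Bq·J = s⁻¹ · (kg·m²·s⁻²) = kg·m²·s⁻³.
kg·m²·s⁻³ is the base-SI form of the watt.

W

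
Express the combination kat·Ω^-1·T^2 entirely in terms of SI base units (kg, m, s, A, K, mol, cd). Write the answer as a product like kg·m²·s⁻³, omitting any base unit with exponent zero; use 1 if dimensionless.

kg·m⁻²·s⁻²·mol

kat = s⁻¹·mol.
Ω = kg·m²·s⁻³·A⁻².
So Ω⁻¹ = kg⁻¹·m⁻²·s³·A².
T = kg·s⁻²·A⁻¹.
So T² = kg²·s⁻⁴·A⁻².
Combining: kat·Ω⁻¹·T² = (s⁻¹·mol) · (kg⁻¹·m⁻²·s³·A²) · (kg²·s⁻⁴·A⁻²) = kg·m⁻²·s⁻²·mol.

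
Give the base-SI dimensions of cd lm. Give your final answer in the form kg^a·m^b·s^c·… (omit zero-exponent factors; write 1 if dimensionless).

cd²

lm = cd.
Combining: cd·lm = cd · cd = cd².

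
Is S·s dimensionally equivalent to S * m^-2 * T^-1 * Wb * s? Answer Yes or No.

Left side:
  S = kg⁻¹·m⁻²·s³·A².
  Combining: S·s = (kg⁻¹·m⁻²·s³·A²) · s = kg⁻¹·m⁻²·s⁴·A².
Right side:
  S = 1/Ω (conductance is reciprocal resistance),
      = kg⁻¹·m⁻²·s³·A².
  T = Wb/m² (flux density = flux per area),
      = kg·s⁻²·A⁻¹.
  So T⁻¹ = kg⁻¹·s²·A.
  Wb = V·s (flux: a volt is a weber per second),
      = kg·m²·s⁻²·A⁻¹.
  Combining: S·m⁻²·T⁻¹·Wb·s = (kg⁻¹·m⁻²·s³·A²) · m⁻² · (kg⁻¹·s²·A) · (kg·m²·s⁻²·A⁻¹) · s = kg⁻¹·m⁻²·s⁴·A².
Both reduce to kg⁻¹·m⁻²·s⁴·A².

Yes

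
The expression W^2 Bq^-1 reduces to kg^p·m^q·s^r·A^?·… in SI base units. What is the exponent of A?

0

W = J/s (power = energy per time),
    = kg·m²·s⁻³.
So W² = kg²·m⁴·s⁻⁶.
Bq = 1/s = s⁻¹ (activity is decays per second).
So Bq⁻¹ = s.
Combining: W²·Bq⁻¹ = (kg²·m⁴·s⁻⁶) · s = kg²·m⁴·s⁻⁵.
The exponent of A is 0.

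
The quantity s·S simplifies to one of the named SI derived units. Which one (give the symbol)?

S = 1/Ω (conductance is reciprocal resistance),
    = kg⁻¹·m⁻²·s³·A².
Combining: s·S = s · (kg⁻¹·m⁻²·s³·A²) = kg⁻¹·m⁻²·s⁴·A².
kg⁻¹·m⁻²·s⁴·A² is the base-SI form of the farad.

F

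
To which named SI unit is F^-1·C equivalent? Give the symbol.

F = C/V (capacitance = charge per voltage),
    = A·s/(kg·m²·s⁻³·A⁻¹) (substituting C and V),
    = kg⁻¹·m⁻²·s⁴·A².
So F⁻¹ = kg·m²·s⁻⁴·A⁻².
C = A·s = s·A (charge = current × time).
Combining: F⁻¹·C = (kg·m²·s⁻⁴·A⁻²) · (s·A) = kg·m²·s⁻³·A⁻¹.
kg·m²·s⁻³·A⁻¹ is the base-SI form of the volt.

V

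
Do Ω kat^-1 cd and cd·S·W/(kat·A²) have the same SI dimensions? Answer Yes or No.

Left side:
  Ω = V/A (resistance = voltage per current),
      = kg·m²·s⁻³·A⁻².
  kat = mol/s = s⁻¹·mol (catalytic activity).
  So kat⁻¹ = s·mol⁻¹.
  Combining: Ω·kat⁻¹·cd = (kg·m²·s⁻³·A⁻²) · (s·mol⁻¹) · cd = kg·m²·s⁻²·A⁻²·mol⁻¹·cd.
Right side:
  kat = mol/s = s⁻¹·mol (catalytic activity).
  So kat⁻¹ = s·mol⁻¹.
  S = 1/Ω (conductance is reciprocal resistance),
      = kg⁻¹·m⁻²·s³·A².
  W = J/s (power = energy per time),
      = kg·m²·s⁻³.
  Combining: cd·kat⁻¹·S·W·A⁻² = cd · (s·mol⁻¹) · (kg⁻¹·m⁻²·s³·A²) · (kg·m²·s⁻³) · A⁻² = s·mol⁻¹·cd.
Left is kg·m²·s⁻²·A⁻²·mol⁻¹·cd; right is s·mol⁻¹·cd — different.

No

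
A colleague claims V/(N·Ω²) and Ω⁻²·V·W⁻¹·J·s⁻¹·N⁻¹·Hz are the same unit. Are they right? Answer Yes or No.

No

Left side:
  V = W/A (potential = power per current),
      = kg·m²·s⁻³·A⁻¹.
  N = kg·m/s² = kg·m·s⁻² (force = mass × acceleration).
  So N⁻¹ = kg⁻¹·m⁻¹·s².
  Ω = V/A (resistance = voltage per current),
      = kg·m²·s⁻³·A⁻².
  So Ω⁻² = kg⁻²·m⁻⁴·s⁶·A⁴.
  Combining: V·N⁻¹·Ω⁻² = (kg·m²·s⁻³·A⁻¹) · (kg⁻¹·m⁻¹·s²) · (kg⁻²·m⁻⁴·s⁶·A⁴) = kg⁻²·m⁻³·s⁵·A³.
Right side:
  Ω = V/A (resistance = voltage per current),
      = kg·m²·s⁻³·A⁻².
  So Ω⁻² = kg⁻²·m⁻⁴·s⁶·A⁴.
  V = W/A (potential = power per current),
      = kg·m²·s⁻³·A⁻¹.
  W = J/s (power = energy per time),
      = kg·m²·s⁻³.
  So W⁻¹ = kg⁻¹·m⁻²·s³.
  J = N·m (work = force × distance),
      = kg·m²·s⁻².
  N = kg·m/s² = kg·m·s⁻² (force = mass × acceleration).
  So N⁻¹ = kg⁻¹·m⁻¹·s².
  Hz = 1/s = s⁻¹ (frequency is cycles per second).
  Combining: Ω⁻²·V·W⁻¹·J·s⁻¹·N⁻¹·Hz = (kg⁻²·m⁻⁴·s⁶·A⁴) · (kg·m²·s⁻³·A⁻¹) · (kg⁻¹·m⁻²·s³) · (kg·m²·s⁻²) · s⁻¹ · (kg⁻¹·m⁻¹·s²) · s⁻¹ = kg⁻²·m⁻³·s⁴·A³.
Left is kg⁻²·m⁻³·s⁵·A³; right is kg⁻²·m⁻³·s⁴·A³ — different.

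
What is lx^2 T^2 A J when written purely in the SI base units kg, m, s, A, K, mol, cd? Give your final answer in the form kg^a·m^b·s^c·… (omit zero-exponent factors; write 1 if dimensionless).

lx = lm/m² (illuminance = luminous flux per area),
    = m⁻²·cd.
So lx² = m⁻⁴·cd².
T = Wb/m² (flux density = flux per area),
    = kg·s⁻²·A⁻¹.
So T² = kg²·s⁻⁴·A⁻².
J = N·m (work = force × distance),
    = kg·m²·s⁻².
Combining: lx²·T²·A·J = (m⁻⁴·cd²) · (kg²·s⁻⁴·A⁻²) · A · (kg·m²·s⁻²) = kg³·m⁻²·s⁻⁶·A⁻¹·cd².

kg³·m⁻²·s⁻⁶·A⁻¹·cd²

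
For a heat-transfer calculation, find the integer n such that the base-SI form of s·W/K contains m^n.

2

W = J/s (power = energy per time),
    = kg·m²·s⁻³.
Combining: s·K⁻¹·W = s · K⁻¹ · (kg·m²·s⁻³) = kg·m²·s⁻²·K⁻¹.
The exponent of m is 2.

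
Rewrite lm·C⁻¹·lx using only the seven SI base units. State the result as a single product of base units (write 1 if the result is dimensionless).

m⁻²·s⁻¹·A⁻¹·cd²

lm = cd.
C = s·A.
So C⁻¹ = s⁻¹·A⁻¹.
lx = m⁻²·cd.
Combining: lm·C⁻¹·lx = cd · (s⁻¹·A⁻¹) · (m⁻²·cd) = m⁻²·s⁻¹·A⁻¹·cd².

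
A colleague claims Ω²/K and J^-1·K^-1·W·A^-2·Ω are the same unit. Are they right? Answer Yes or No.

Left side:
  Ω = V/A (resistance = voltage per current),
      = kg·m²·s⁻³·A⁻².
  So Ω² = kg²·m⁴·s⁻⁶·A⁻⁴.
  Combining: K⁻¹·Ω² = K⁻¹ · (kg²·m⁴·s⁻⁶·A⁻⁴) = kg²·m⁴·s⁻⁶·A⁻⁴·K⁻¹.
Right side:
  J = N·m (work = force × distance),
      = kg·m²·s⁻².
  So J⁻¹ = kg⁻¹·m⁻²·s².
  W = J/s (power = energy per time),
      = kg·m²·s⁻³.
  Ω = V/A (resistance = voltage per current),
      = kg·m²·s⁻³·A⁻².
  Combining: J⁻¹·K⁻¹·W·A⁻²·Ω = (kg⁻¹·m⁻²·s²) · K⁻¹ · (kg·m²·s⁻³) · A⁻² · (kg·m²·s⁻³·A⁻²) = kg·m²·s⁻⁴·A⁻⁴·K⁻¹.
Left is kg²·m⁴·s⁻⁶·A⁻⁴·K⁻¹; right is kg·m²·s⁻⁴·A⁻⁴·K⁻¹ — different.

No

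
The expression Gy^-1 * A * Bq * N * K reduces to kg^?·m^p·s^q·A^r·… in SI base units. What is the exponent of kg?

1

Gy = m²·s⁻².
So Gy⁻¹ = m⁻²·s².
Bq = s⁻¹.
N = kg·m·s⁻².
Combining: Gy⁻¹·A·Bq·N·K = (m⁻²·s²) · A · s⁻¹ · (kg·m·s⁻²) · K = kg·m⁻¹·s⁻¹·A·K.
The exponent of kg is 1.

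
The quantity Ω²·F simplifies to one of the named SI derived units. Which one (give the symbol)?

H

Ω = kg·m²·s⁻³·A⁻².
So Ω² = kg²·m⁴·s⁻⁶·A⁻⁴.
F = kg⁻¹·m⁻²·s⁴·A².
Combining: Ω²·F = (kg²·m⁴·s⁻⁶·A⁻⁴) · (kg⁻¹·m⁻²·s⁴·A²) = kg·m²·s⁻²·A⁻².
kg·m²·s⁻²·A⁻² is the base-SI form of the henry.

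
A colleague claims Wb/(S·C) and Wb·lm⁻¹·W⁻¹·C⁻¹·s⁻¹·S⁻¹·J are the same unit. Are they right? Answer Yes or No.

No

Left side:
  S = 1/Ω (conductance is reciprocal resistance),
      = kg⁻¹·m⁻²·s³·A².
  So S⁻¹ = kg·m²·s⁻³·A⁻².
  Wb = V·s (flux: a volt is a weber per second),
      = kg·m²·s⁻²·A⁻¹.
  C = A·s = s·A (charge = current × time).
  So C⁻¹ = s⁻¹·A⁻¹.
  Combining: S⁻¹·Wb·C⁻¹ = (kg·m²·s⁻³·A⁻²) · (kg·m²·s⁻²·A⁻¹) · (s⁻¹·A⁻¹) = kg²·m⁴·s⁻⁶·A⁻⁴.
Right side:
  Wb = kg·m²·s⁻²·A⁻¹.
  lm = cd.
  So lm⁻¹ = cd⁻¹.
  W = kg·m²·s⁻³.
  So W⁻¹ = kg⁻¹·m⁻²·s³.
  C = s·A.
  So C⁻¹ = s⁻¹·A⁻¹.
  S = kg⁻¹·m⁻²·s³·A².
  So S⁻¹ = kg·m²·s⁻³·A⁻².
  J = kg·m²·s⁻².
  Combining: Wb·lm⁻¹·W⁻¹·C⁻¹·s⁻¹·S⁻¹·J = (kg·m²·s⁻²·A⁻¹) · cd⁻¹ · (kg⁻¹·m⁻²·s³) · (s⁻¹·A⁻¹) · s⁻¹ · (kg·m²·s⁻³·A⁻²) · (kg·m²·s⁻²) = kg²·m⁴·s⁻⁶·A⁻⁴·cd⁻¹.
Left is kg²·m⁴·s⁻⁶·A⁻⁴; right is kg²·m⁴·s⁻⁶·A⁻⁴·cd⁻¹ — different.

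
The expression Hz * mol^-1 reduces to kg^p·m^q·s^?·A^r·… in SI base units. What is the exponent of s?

Hz = 1/s = s⁻¹ (frequency is cycles per second).
Combining: Hz·mol⁻¹ = s⁻¹ · mol⁻¹ = s⁻¹·mol⁻¹.
The exponent of s is -1.

-1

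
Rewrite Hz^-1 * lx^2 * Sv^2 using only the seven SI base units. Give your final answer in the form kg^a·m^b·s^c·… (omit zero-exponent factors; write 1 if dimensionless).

s⁻³·cd²

Hz = 1/s = s⁻¹ (frequency is cycles per second).
So Hz⁻¹ = s.
lx = lm/m² (illuminance = luminous flux per area),
    = m⁻²·cd.
So lx² = m⁻⁴·cd².
Sv = J/kg (equivalent dose = energy per mass),
    = m²·s⁻².
So Sv² = m⁴·s⁻⁴.
Combining: Hz⁻¹·lx²·Sv² = s · (m⁻⁴·cd²) · (m⁴·s⁻⁴) = s⁻³·cd².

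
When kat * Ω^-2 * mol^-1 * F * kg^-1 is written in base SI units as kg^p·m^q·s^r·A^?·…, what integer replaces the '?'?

6

kat = mol/s = s⁻¹·mol (catalytic activity).
Ω = V/A (resistance = voltage per current),
    = kg·m²·s⁻³·A⁻².
So Ω⁻² = kg⁻²·m⁻⁴·s⁶·A⁴.
F = C/V (capacitance = charge per voltage),
    = A·s/(kg·m²·s⁻³·A⁻¹) (substituting C and V),
    = kg⁻¹·m⁻²·s⁴·A².
Combining: kat·Ω⁻²·mol⁻¹·F·kg⁻¹ = (s⁻¹·mol) · (kg⁻²·m⁻⁴·s⁶·A⁴) · mol⁻¹ · (kg⁻¹·m⁻²·s⁴·A²) · kg⁻¹ = kg⁻⁴·m⁻⁶·s⁹·A⁶.
The exponent of A is 6.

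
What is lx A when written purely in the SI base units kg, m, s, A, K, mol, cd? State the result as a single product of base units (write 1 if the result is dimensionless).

m⁻²·A·cd

lx = lm/m² (illuminance = luminous flux per area),
    = m⁻²·cd.
Combining: lx·A = (m⁻²·cd) · A = m⁻²·A·cd.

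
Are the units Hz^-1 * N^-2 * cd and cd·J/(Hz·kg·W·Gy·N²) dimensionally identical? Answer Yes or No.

No

Left side:
  Hz = 1/s = s⁻¹ (frequency is cycles per second).
  So Hz⁻¹ = s.
  N = kg·m/s² = kg·m·s⁻² (force = mass × acceleration).
  So N⁻² = kg⁻²·m⁻²·s⁴.
  Combining: Hz⁻¹·N⁻²·cd = s · (kg⁻²·m⁻²·s⁴) · cd = kg⁻²·m⁻²·s⁵·cd.
Right side:
  Hz = 1/s = s⁻¹ (frequency is cycles per second).
  So Hz⁻¹ = s.
  J = N·m (work = force × distance),
      = kg·m²·s⁻².
  W = J/s (power = energy per time),
      = kg·m²·s⁻³.
  So W⁻¹ = kg⁻¹·m⁻²·s³.
  Gy = J/kg (absorbed dose = energy per mass),
      = m²·s⁻².
  So Gy⁻¹ = m⁻²·s².
  N = kg·m/s² = kg·m·s⁻² (force = mass × acceleration).
  So N⁻² = kg⁻²·m⁻²·s⁴.
  Combining: cd·Hz⁻¹·J·kg⁻¹·W⁻¹·Gy⁻¹·N⁻² = cd · s · (kg·m²·s⁻²) · kg⁻¹ · (kg⁻¹·m⁻²·s³) · (m⁻²·s²) · (kg⁻²·m⁻²·s⁴) = kg⁻³·m⁻⁴·s⁸·cd.
Left is kg⁻²·m⁻²·s⁵·cd; right is kg⁻³·m⁻⁴·s⁸·cd — different.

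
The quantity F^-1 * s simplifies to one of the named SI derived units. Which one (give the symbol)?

Ω

F = C/V (capacitance = charge per voltage),
    = A·s/(kg·m²·s⁻³·A⁻¹) (substituting C and V),
    = kg⁻¹·m⁻²·s⁴·A².
So F⁻¹ = kg·m²·s⁻⁴·A⁻².
Combining: F⁻¹·s = (kg·m²·s⁻⁴·A⁻²) · s = kg·m²·s⁻³·A⁻².
kg·m²·s⁻³·A⁻² is the base-SI form of the ohm.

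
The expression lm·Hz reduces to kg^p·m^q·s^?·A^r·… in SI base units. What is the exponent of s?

-1

lm = cd·sr = cd (luminous flux; sr is dimensionless).
Hz = 1/s = s⁻¹ (frequency is cycles per second).
Combining: lm·Hz = cd · s⁻¹ = s⁻¹·cd.
The exponent of s is -1.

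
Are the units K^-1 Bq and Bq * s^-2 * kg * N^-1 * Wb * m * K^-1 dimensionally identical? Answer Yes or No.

Left side:
  Bq = s⁻¹.
  Combining: K⁻¹·Bq = K⁻¹ · s⁻¹ = s⁻¹·K⁻¹.
Right side:
  Bq = 1/s = s⁻¹ (activity is decays per second).
  N = kg·m/s² = kg·m·s⁻² (force = mass × acceleration).
  So N⁻¹ = kg⁻¹·m⁻¹·s².
  Wb = V·s (flux: a volt is a weber per second),
      = kg·m²·s⁻²·A⁻¹.
  Combining: Bq·s⁻²·kg·N⁻¹·Wb·m·K⁻¹ = s⁻¹ · s⁻² · kg · (kg⁻¹·m⁻¹·s²) · (kg·m²·s⁻²·A⁻¹) · m · K⁻¹ = kg·m²·s⁻³·A⁻¹·K⁻¹.
Left is s⁻¹·K⁻¹; right is kg·m²·s⁻³·A⁻¹·K⁻¹ — different.

No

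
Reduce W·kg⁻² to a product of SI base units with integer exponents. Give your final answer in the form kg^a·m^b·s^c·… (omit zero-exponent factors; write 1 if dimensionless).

W = kg·m²·s⁻³.
Combining: W·kg⁻² = (kg·m²·s⁻³) · kg⁻² = kg⁻¹·m²·s⁻³.

kg⁻¹·m²·s⁻³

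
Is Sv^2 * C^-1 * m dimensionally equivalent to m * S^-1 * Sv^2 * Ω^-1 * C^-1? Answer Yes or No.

Left side:
  Sv = J/kg (equivalent dose = energy per mass),
      = m²·s⁻².
  So Sv² = m⁴·s⁻⁴.
  C = A·s = s·A (charge = current × time).
  So C⁻¹ = s⁻¹·A⁻¹.
  Combining: Sv²·C⁻¹·m = (m⁴·s⁻⁴) · (s⁻¹·A⁻¹) · m = m⁵·s⁻⁵·A⁻¹.
Right side:
  S = 1/Ω (conductance is reciprocal resistance),
      = kg⁻¹·m⁻²·s³·A².
  So S⁻¹ = kg·m²·s⁻³·A⁻².
  Sv = J/kg (equivalent dose = energy per mass),
      = m²·s⁻².
  So Sv² = m⁴·s⁻⁴.
  Ω = V/A (resistance = voltage per current),
      = kg·m²·s⁻³·A⁻².
  So Ω⁻¹ = kg⁻¹·m⁻²·s³·A².
  C = A·s = s·A (charge = current × time).
  So C⁻¹ = s⁻¹·A⁻¹.
  Combining: m·S⁻¹·Sv²·Ω⁻¹·C⁻¹ = m · (kg·m²·s⁻³·A⁻²) · (m⁴·s⁻⁴) · (kg⁻¹·m⁻²·s³·A²) · (s⁻¹·A⁻¹) = m⁵·s⁻⁵·A⁻¹.
Both reduce to m⁵·s⁻⁵·A⁻¹.

Yes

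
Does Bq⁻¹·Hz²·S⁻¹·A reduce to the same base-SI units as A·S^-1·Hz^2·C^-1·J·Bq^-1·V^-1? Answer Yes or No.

Left side:
  Bq = 1/s = s⁻¹ (activity is decays per second).
  So Bq⁻¹ = s.
  Hz = 1/s = s⁻¹ (frequency is cycles per second).
  So Hz² = s⁻².
  S = 1/Ω (conductance is reciprocal resistance),
      = kg⁻¹·m⁻²·s³·A².
  So S⁻¹ = kg·m²·s⁻³·A⁻².
  Combining: Bq⁻¹·Hz²·S⁻¹·A = s · s⁻² · (kg·m²·s⁻³·A⁻²) · A = kg·m²·s⁻⁴·A⁻¹.
Right side:
  S = kg⁻¹·m⁻²·s³·A².
  So S⁻¹ = kg·m²·s⁻³·A⁻².
  Hz = s⁻¹.
  So Hz² = s⁻².
  C = s·A.
  So C⁻¹ = s⁻¹·A⁻¹.
  J = kg·m²·s⁻².
  Bq = s⁻¹.
  So Bq⁻¹ = s.
  V = kg·m²·s⁻³·A⁻¹.
  So V⁻¹ = kg⁻¹·m⁻²·s³·A.
  Combining: A·S⁻¹·Hz²·C⁻¹·J·Bq⁻¹·V⁻¹ = A · (kg·m²·s⁻³·A⁻²) · s⁻² · (s⁻¹·A⁻¹) · (kg·m²·s⁻²) · s · (kg⁻¹·m⁻²·s³·A) = kg·m²·s⁻⁴·A⁻¹.
Both reduce to kg·m²·s⁻⁴·A⁻¹.

Yes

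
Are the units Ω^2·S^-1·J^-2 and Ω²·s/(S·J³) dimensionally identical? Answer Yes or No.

No

Left side:
  Ω = kg·m²·s⁻³·A⁻².
  So Ω² = kg²·m⁴·s⁻⁶·A⁻⁴.
  S = kg⁻¹·m⁻²·s³·A².
  So S⁻¹ = kg·m²·s⁻³·A⁻².
  J = kg·m²·s⁻².
  So J⁻² = kg⁻²·m⁻⁴·s⁴.
  Combining: Ω²·S⁻¹·J⁻² = (kg²·m⁴·s⁻⁶·A⁻⁴) · (kg·m²·s⁻³·A⁻²) · (kg⁻²·m⁻⁴·s⁴) = kg·m²·s⁻⁵·A⁻⁶.
Right side:
  S = 1/Ω (conductance is reciprocal resistance),
      = kg⁻¹·m⁻²·s³·A².
  So S⁻¹ = kg·m²·s⁻³·A⁻².
  Ω = V/A (resistance = voltage per current),
      = kg·m²·s⁻³·A⁻².
  So Ω² = kg²·m⁴·s⁻⁶·A⁻⁴.
  J = N·m (work = force × distance),
      = kg·m²·s⁻².
  So J⁻³ = kg⁻³·m⁻⁶·s⁶.
  Combining: S⁻¹·Ω²·s·J⁻³ = (kg·m²·s⁻³·A⁻²) · (kg²·m⁴·s⁻⁶·A⁻⁴) · s · (kg⁻³·m⁻⁶·s⁶) = s⁻²·A⁻⁶.
Left is kg·m²·s⁻⁵·A⁻⁶; right is s⁻²·A⁻⁶ — different.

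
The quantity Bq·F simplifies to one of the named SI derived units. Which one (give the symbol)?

S

Bq = 1/s = s⁻¹ (activity is decays per second).
F = C/V (capacitance = charge per voltage),
    = A·s/(kg·m²·s⁻³·A⁻¹) (substituting C and V),
    = kg⁻¹·m⁻²·s⁴·A².
Combining: Bq·F = s⁻¹ · (kg⁻¹·m⁻²·s⁴·A²) = kg⁻¹·m⁻²·s³·A².
kg⁻¹·m⁻²·s³·A² is the base-SI form of the siemens.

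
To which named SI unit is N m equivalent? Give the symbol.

N = kg·m·s⁻².
Combining: N·m = (kg·m·s⁻²) · m = kg·m²·s⁻².
kg·m²·s⁻² is the base-SI form of the joule.

J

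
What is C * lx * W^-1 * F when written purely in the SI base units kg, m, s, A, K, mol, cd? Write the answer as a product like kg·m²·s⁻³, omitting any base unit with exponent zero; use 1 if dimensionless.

C = A·s = s·A (charge = current × time).
lx = lm/m² (illuminance = luminous flux per area),
    = m⁻²·cd.
W = J/s (power = energy per time),
    = kg·m²·s⁻³.
So W⁻¹ = kg⁻¹·m⁻²·s³.
F = C/V (capacitance = charge per voltage),
    = A·s/(kg·m²·s⁻³·A⁻¹) (substituting C and V),
    = kg⁻¹·m⁻²·s⁴·A².
Combining: C·lx·W⁻¹·F = (s·A) · (m⁻²·cd) · (kg⁻¹·m⁻²·s³) · (kg⁻¹·m⁻²·s⁴·A²) = kg⁻²·m⁻⁶·s⁸·A³·cd.

kg⁻²·m⁻⁶·s⁸·A³·cd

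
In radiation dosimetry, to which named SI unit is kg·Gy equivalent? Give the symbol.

Gy = m²·s⁻².
Combining: kg·Gy = kg · (m²·s⁻²) = kg·m²·s⁻².
kg·m²·s⁻² is the base-SI form of the joule.

J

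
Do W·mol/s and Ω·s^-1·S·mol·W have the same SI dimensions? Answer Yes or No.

Yes

Left side:
  W = J/s (power = energy per time),
      = kg·m²·s⁻³.
  Combining: W·s⁻¹·mol = (kg·m²·s⁻³) · s⁻¹ · mol = kg·m²·s⁻⁴·mol.
Right side:
  Ω = V/A (resistance = voltage per current),
      = kg·m²·s⁻³·A⁻².
  S = 1/Ω (conductance is reciprocal resistance),
      = kg⁻¹·m⁻²·s³·A².
  W = J/s (power = energy per time),
      = kg·m²·s⁻³.
  Combining: Ω·s⁻¹·S·mol·W = (kg·m²·s⁻³·A⁻²) · s⁻¹ · (kg⁻¹·m⁻²·s³·A²) · mol · (kg·m²·s⁻³) = kg·m²·s⁻⁴·mol.
Both reduce to kg·m²·s⁻⁴·mol.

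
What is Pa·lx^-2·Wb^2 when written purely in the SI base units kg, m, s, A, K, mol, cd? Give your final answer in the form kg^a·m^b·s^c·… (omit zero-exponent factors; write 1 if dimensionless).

kg³·m⁷·s⁻⁶·A⁻²·cd⁻²

Pa = N/m² (pressure = force per area),
    = kg·m⁻¹·s⁻².
lx = lm/m² (illuminance = luminous flux per area),
    = m⁻²·cd.
So lx⁻² = m⁴·cd⁻².
Wb = V·s (flux: a volt is a weber per second),
    = kg·m²·s⁻²·A⁻¹.
So Wb² = kg²·m⁴·s⁻⁴·A⁻².
Combining: Pa·lx⁻²·Wb² = (kg·m⁻¹·s⁻²) · (m⁴·cd⁻²) · (kg²·m⁴·s⁻⁴·A⁻²) = kg³·m⁷·s⁻⁶·A⁻²·cd⁻².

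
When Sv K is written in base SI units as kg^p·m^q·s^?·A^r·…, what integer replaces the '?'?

-2

Sv = J/kg (equivalent dose = energy per mass),
    = m²·s⁻².
Combining: Sv·K = (m²·s⁻²) · K = m²·s⁻²·K.
The exponent of s is -2.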